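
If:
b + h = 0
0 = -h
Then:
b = 0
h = 0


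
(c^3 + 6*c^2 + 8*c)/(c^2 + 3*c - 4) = c*(c + 2)/(c - 1)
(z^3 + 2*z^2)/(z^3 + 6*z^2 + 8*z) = z/(z + 4)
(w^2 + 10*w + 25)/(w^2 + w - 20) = (w + 5)/(w - 4)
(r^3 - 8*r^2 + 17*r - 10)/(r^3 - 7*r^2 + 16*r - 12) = (r^2 - 6*r + 5)/(r^2 - 5*r + 6)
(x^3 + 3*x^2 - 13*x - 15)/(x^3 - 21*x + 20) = (x^2 - 2*x - 3)/(x^2 - 5*x + 4)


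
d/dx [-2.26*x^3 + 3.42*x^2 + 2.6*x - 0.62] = -6.78*x^2 + 6.84*x + 2.6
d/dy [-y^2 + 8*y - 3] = 8 - 2*y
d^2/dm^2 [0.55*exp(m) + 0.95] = 0.55*exp(m)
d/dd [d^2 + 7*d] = 2*d + 7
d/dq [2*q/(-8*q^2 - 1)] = 2*(8*q^2 - 1)/(8*q^2 + 1)^2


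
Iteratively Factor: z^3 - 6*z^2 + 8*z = (z - 2)*(z^2 - 4*z) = z*(z - 2)*(z - 4)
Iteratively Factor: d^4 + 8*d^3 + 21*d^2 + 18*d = (d + 3)*(d^3 + 5*d^2 + 6*d) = d*(d + 3)*(d^2 + 5*d + 6) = d*(d + 2)*(d + 3)*(d + 3)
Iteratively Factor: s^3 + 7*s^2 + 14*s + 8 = (s + 4)*(s^2 + 3*s + 2) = (s + 1)*(s + 4)*(s + 2)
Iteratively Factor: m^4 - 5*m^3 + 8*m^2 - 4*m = (m)*(m^3 - 5*m^2 + 8*m - 4) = m*(m - 2)*(m^2 - 3*m + 2) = m*(m - 2)*(m - 1)*(m - 2)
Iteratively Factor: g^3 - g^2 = (g)*(g^2 - g) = g*(g - 1)*(g)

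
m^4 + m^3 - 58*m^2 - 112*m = m*(m - 8)*(m + 2)*(m + 7)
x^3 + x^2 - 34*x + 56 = (x - 4)*(x - 2)*(x + 7)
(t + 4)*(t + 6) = t^2 + 10*t + 24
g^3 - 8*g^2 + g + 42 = (g - 7)*(g - 3)*(g + 2)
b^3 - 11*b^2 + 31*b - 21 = (b - 7)*(b - 3)*(b - 1)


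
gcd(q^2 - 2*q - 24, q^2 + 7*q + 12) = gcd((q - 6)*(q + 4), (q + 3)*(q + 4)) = q + 4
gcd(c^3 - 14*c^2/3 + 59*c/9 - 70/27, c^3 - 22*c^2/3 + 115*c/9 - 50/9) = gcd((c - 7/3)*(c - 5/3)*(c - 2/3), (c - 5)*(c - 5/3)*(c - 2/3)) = c^2 - 7*c/3 + 10/9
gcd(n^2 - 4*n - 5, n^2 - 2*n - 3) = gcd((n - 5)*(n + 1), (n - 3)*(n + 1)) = n + 1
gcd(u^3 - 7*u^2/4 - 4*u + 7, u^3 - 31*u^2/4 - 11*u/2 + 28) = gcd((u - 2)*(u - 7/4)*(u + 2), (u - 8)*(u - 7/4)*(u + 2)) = u^2 + u/4 - 7/2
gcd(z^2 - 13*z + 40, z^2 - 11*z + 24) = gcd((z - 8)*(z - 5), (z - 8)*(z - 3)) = z - 8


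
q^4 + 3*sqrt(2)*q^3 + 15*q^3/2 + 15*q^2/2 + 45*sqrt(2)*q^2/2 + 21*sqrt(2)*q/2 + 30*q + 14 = (q + 7)*(q + 2*sqrt(2))*(sqrt(2)*q/2 + 1)*(sqrt(2)*q + sqrt(2)/2)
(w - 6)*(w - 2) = w^2 - 8*w + 12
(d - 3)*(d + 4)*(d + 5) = d^3 + 6*d^2 - 7*d - 60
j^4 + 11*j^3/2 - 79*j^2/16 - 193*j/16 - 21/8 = (j - 7/4)*(j + 1/4)*(j + 1)*(j + 6)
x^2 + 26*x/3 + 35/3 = (x + 5/3)*(x + 7)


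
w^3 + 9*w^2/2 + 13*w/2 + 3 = (w + 1)*(w + 3/2)*(w + 2)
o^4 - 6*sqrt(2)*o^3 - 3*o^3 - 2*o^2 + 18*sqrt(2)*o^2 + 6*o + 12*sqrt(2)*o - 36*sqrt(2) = (o - 3)*(o - 6*sqrt(2))*(o - sqrt(2))*(o + sqrt(2))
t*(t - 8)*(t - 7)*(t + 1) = t^4 - 14*t^3 + 41*t^2 + 56*t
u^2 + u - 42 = (u - 6)*(u + 7)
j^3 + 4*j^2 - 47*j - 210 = (j - 7)*(j + 5)*(j + 6)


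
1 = 1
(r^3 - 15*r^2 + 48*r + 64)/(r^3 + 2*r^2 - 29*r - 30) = (r^2 - 16*r + 64)/(r^2 + r - 30)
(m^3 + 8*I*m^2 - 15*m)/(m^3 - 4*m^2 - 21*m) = (-m^2 - 8*I*m + 15)/(-m^2 + 4*m + 21)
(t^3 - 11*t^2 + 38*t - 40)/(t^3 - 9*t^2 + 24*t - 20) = (t - 4)/(t - 2)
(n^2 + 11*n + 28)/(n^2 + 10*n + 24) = (n + 7)/(n + 6)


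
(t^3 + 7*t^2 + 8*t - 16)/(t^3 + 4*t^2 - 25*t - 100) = (t^2 + 3*t - 4)/(t^2 - 25)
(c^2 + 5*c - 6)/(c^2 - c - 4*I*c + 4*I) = (c + 6)/(c - 4*I)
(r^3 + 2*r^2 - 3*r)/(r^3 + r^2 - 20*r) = (r^2 + 2*r - 3)/(r^2 + r - 20)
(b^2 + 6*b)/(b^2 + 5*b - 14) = b*(b + 6)/(b^2 + 5*b - 14)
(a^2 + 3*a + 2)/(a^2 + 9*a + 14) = (a + 1)/(a + 7)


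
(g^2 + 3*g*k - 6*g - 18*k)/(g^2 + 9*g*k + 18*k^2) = (g - 6)/(g + 6*k)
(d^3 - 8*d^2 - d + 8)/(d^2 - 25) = (d^3 - 8*d^2 - d + 8)/(d^2 - 25)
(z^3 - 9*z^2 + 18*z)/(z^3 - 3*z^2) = (z - 6)/z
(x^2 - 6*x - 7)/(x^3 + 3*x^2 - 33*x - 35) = (x - 7)/(x^2 + 2*x - 35)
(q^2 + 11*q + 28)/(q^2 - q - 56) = (q + 4)/(q - 8)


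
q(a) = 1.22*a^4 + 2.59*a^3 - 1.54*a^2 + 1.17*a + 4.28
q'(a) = 4.88*a^3 + 7.77*a^2 - 3.08*a + 1.17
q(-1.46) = -3.23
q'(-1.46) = 7.04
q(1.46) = 16.31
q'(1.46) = 28.42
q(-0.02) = 4.26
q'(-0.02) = 1.23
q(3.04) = 170.57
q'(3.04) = 200.72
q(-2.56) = 0.14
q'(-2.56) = -21.90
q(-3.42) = 45.56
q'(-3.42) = -92.62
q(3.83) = 394.20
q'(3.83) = 377.52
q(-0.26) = 3.83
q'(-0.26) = 2.41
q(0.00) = 4.28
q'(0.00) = 1.17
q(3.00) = 162.68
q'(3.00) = 193.62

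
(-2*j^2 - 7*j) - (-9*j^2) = 7*j^2 - 7*j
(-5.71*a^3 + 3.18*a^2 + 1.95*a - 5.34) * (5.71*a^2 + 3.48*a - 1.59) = -32.6041*a^5 - 1.713*a^4 + 31.2798*a^3 - 28.7616*a^2 - 21.6837*a + 8.4906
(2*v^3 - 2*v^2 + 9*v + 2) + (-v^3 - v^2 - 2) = v^3 - 3*v^2 + 9*v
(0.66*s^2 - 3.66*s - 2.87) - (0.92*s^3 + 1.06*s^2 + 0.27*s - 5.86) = -0.92*s^3 - 0.4*s^2 - 3.93*s + 2.99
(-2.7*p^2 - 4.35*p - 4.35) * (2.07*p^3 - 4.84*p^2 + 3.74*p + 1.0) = -5.589*p^5 + 4.0635*p^4 + 1.9515*p^3 + 2.085*p^2 - 20.619*p - 4.35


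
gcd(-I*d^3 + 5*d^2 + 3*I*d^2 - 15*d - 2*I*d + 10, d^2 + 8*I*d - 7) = 1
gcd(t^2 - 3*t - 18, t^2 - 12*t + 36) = t - 6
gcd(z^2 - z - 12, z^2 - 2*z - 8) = z - 4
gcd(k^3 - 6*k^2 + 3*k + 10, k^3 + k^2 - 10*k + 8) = k - 2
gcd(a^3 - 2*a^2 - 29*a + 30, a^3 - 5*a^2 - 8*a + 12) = a^2 - 7*a + 6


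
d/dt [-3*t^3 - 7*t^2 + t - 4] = -9*t^2 - 14*t + 1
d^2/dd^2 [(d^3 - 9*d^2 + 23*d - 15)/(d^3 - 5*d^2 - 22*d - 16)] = 2*(-4*d^6 + 135*d^5 - 933*d^4 + 2067*d^3 + 5289*d^2 - 10422*d - 16460)/(d^9 - 15*d^8 + 9*d^7 + 487*d^6 + 282*d^5 - 6348*d^4 - 20440*d^3 - 27072*d^2 - 16896*d - 4096)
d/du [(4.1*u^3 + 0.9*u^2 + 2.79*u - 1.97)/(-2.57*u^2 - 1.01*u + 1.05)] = (-10.537*u^4 - 8.282*u^3 + 19.1763*u^2 - 8.2358*u + 0.9398)/(6.6049*u^4 + 5.1914*u^3 - 4.3769*u^2 - 2.121*u + 1.1025)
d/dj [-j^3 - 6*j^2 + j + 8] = -3*j^2 - 12*j + 1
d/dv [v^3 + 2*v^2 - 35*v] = 3*v^2 + 4*v - 35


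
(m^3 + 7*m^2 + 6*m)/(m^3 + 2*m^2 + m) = (m + 6)/(m + 1)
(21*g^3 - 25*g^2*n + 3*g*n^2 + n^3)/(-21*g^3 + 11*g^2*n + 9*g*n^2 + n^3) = (-3*g + n)/(3*g + n)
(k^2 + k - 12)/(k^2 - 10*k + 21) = (k + 4)/(k - 7)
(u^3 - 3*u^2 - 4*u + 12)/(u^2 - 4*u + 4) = (u^2 - u - 6)/(u - 2)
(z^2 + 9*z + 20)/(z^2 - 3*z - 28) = (z + 5)/(z - 7)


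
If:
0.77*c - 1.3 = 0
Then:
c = 1.69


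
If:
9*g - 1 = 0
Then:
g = 1/9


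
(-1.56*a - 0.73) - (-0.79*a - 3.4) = 2.67 - 0.77*a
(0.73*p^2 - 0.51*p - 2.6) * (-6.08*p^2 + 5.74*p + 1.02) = -4.4384*p^4 + 7.291*p^3 + 13.6252*p^2 - 15.4442*p - 2.652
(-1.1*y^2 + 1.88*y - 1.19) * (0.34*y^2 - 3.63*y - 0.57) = -0.374*y^4 + 4.6322*y^3 - 6.602*y^2 + 3.2481*y + 0.6783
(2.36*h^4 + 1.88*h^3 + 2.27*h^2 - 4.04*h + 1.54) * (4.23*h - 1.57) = 9.9828*h^5 + 4.2472*h^4 + 6.6505*h^3 - 20.6531*h^2 + 12.857*h - 2.4178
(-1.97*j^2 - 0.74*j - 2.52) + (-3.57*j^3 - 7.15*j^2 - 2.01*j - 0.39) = -3.57*j^3 - 9.12*j^2 - 2.75*j - 2.91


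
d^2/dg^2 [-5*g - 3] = 0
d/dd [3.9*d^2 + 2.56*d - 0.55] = 7.8*d + 2.56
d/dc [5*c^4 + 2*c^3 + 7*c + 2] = 20*c^3 + 6*c^2 + 7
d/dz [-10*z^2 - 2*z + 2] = -20*z - 2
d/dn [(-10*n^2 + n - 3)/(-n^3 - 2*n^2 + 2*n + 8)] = (-10*n^4 + 2*n^3 - 27*n^2 - 172*n + 14)/(n^6 + 4*n^5 - 24*n^3 - 28*n^2 + 32*n + 64)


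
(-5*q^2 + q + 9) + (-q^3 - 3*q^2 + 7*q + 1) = -q^3 - 8*q^2 + 8*q + 10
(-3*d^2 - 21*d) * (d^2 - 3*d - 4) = -3*d^4 - 12*d^3 + 75*d^2 + 84*d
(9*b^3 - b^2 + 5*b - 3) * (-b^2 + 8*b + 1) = -9*b^5 + 73*b^4 - 4*b^3 + 42*b^2 - 19*b - 3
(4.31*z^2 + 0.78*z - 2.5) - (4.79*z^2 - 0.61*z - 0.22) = -0.48*z^2 + 1.39*z - 2.28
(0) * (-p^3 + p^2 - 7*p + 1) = 0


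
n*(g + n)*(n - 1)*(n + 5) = g*n^3 + 4*g*n^2 - 5*g*n + n^4 + 4*n^3 - 5*n^2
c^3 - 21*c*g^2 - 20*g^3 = (c - 5*g)*(c + g)*(c + 4*g)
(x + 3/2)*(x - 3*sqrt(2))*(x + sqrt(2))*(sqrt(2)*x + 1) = sqrt(2)*x^4 - 3*x^3 + 3*sqrt(2)*x^3/2 - 8*sqrt(2)*x^2 - 9*x^2/2 - 12*sqrt(2)*x - 6*x - 9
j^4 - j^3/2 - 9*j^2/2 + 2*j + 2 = (j - 2)*(j - 1)*(j + 1/2)*(j + 2)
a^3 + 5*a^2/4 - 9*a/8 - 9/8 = (a - 1)*(a + 3/4)*(a + 3/2)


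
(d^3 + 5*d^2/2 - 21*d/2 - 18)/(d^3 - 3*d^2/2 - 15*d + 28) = (2*d^2 - 3*d - 9)/(2*d^2 - 11*d + 14)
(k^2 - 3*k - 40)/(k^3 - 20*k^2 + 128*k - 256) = (k + 5)/(k^2 - 12*k + 32)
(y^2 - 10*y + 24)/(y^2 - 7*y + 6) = (y - 4)/(y - 1)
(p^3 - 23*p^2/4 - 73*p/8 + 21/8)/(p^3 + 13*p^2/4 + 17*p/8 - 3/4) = (p - 7)/(p + 2)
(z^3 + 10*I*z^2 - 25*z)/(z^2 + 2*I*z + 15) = z*(z + 5*I)/(z - 3*I)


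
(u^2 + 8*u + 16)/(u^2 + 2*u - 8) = (u + 4)/(u - 2)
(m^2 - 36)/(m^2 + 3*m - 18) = (m - 6)/(m - 3)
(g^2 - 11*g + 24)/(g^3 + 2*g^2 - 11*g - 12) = (g - 8)/(g^2 + 5*g + 4)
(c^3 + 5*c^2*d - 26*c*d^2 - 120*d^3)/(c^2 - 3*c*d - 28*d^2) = (c^2 + c*d - 30*d^2)/(c - 7*d)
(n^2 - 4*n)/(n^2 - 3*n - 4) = n/(n + 1)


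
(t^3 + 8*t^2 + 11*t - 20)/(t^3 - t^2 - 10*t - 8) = (-t^3 - 8*t^2 - 11*t + 20)/(-t^3 + t^2 + 10*t + 8)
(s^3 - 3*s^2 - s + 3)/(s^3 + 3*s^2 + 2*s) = (s^2 - 4*s + 3)/(s*(s + 2))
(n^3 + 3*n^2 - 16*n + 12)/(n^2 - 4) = (n^2 + 5*n - 6)/(n + 2)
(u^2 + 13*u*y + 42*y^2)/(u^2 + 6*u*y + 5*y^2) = (u^2 + 13*u*y + 42*y^2)/(u^2 + 6*u*y + 5*y^2)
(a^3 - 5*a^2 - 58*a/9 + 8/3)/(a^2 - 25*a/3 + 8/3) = (a^2 - 14*a/3 - 8)/(a - 8)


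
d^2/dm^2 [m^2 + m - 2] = 2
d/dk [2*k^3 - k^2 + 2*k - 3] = 6*k^2 - 2*k + 2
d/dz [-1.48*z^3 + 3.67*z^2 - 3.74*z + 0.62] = -4.44*z^2 + 7.34*z - 3.74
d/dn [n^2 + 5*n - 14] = 2*n + 5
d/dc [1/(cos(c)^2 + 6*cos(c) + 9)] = 2*sin(c)/(cos(c) + 3)^3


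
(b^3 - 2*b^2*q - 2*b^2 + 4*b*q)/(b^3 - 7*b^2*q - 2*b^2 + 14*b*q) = (-b + 2*q)/(-b + 7*q)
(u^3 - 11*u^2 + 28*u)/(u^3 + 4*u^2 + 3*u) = (u^2 - 11*u + 28)/(u^2 + 4*u + 3)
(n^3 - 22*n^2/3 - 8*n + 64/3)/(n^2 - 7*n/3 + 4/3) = (n^2 - 6*n - 16)/(n - 1)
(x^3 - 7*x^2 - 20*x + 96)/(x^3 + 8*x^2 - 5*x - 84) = (x - 8)/(x + 7)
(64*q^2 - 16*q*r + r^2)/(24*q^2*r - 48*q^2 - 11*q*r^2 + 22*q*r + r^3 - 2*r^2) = (8*q - r)/(3*q*r - 6*q - r^2 + 2*r)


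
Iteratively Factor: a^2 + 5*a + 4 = (a + 4)*(a + 1)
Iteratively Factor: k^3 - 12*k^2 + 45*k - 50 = (k - 2)*(k^2 - 10*k + 25) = (k - 5)*(k - 2)*(k - 5)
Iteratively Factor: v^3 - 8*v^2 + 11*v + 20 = (v + 1)*(v^2 - 9*v + 20) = (v - 4)*(v + 1)*(v - 5)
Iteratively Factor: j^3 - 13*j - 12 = (j - 4)*(j^2 + 4*j + 3) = (j - 4)*(j + 1)*(j + 3)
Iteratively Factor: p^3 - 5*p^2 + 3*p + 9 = (p + 1)*(p^2 - 6*p + 9) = (p - 3)*(p + 1)*(p - 3)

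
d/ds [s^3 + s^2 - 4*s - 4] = 3*s^2 + 2*s - 4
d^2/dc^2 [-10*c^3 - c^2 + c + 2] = -60*c - 2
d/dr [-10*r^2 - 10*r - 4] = -20*r - 10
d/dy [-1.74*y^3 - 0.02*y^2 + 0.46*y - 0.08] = -5.22*y^2 - 0.04*y + 0.46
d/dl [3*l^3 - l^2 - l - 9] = 9*l^2 - 2*l - 1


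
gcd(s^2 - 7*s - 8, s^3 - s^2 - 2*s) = s + 1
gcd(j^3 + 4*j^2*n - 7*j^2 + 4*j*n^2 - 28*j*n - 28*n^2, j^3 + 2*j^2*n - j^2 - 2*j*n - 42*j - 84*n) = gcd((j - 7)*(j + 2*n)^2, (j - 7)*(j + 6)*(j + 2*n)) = j^2 + 2*j*n - 7*j - 14*n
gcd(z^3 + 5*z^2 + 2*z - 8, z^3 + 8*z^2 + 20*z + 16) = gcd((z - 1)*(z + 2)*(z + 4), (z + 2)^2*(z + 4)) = z^2 + 6*z + 8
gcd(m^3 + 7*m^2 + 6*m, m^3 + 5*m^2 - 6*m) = m^2 + 6*m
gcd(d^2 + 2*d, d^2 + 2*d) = d^2 + 2*d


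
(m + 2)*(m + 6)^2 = m^3 + 14*m^2 + 60*m + 72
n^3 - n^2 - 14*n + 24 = (n - 3)*(n - 2)*(n + 4)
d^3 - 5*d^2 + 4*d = d*(d - 4)*(d - 1)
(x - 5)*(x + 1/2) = x^2 - 9*x/2 - 5/2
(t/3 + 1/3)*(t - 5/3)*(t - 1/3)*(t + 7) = t^4/3 + 2*t^3 - 76*t^2/27 - 86*t/27 + 35/27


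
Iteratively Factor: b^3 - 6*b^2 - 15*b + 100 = (b + 4)*(b^2 - 10*b + 25) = (b - 5)*(b + 4)*(b - 5)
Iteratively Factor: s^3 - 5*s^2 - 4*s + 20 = (s + 2)*(s^2 - 7*s + 10) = (s - 2)*(s + 2)*(s - 5)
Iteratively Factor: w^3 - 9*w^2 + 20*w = (w - 4)*(w^2 - 5*w) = w*(w - 4)*(w - 5)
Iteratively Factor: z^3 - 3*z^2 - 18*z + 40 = (z - 5)*(z^2 + 2*z - 8) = (z - 5)*(z + 4)*(z - 2)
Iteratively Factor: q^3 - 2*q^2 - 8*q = (q - 4)*(q^2 + 2*q) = q*(q - 4)*(q + 2)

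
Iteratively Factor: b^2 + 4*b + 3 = (b + 3)*(b + 1)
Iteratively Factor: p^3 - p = (p + 1)*(p^2 - p) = p*(p + 1)*(p - 1)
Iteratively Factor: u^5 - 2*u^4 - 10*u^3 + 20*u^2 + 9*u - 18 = (u + 3)*(u^4 - 5*u^3 + 5*u^2 + 5*u - 6) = (u - 3)*(u + 3)*(u^3 - 2*u^2 - u + 2) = (u - 3)*(u - 1)*(u + 3)*(u^2 - u - 2) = (u - 3)*(u - 1)*(u + 1)*(u + 3)*(u - 2)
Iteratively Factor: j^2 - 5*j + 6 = (j - 2)*(j - 3)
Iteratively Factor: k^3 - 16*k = (k - 4)*(k^2 + 4*k) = k*(k - 4)*(k + 4)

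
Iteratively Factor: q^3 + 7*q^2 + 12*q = (q + 4)*(q^2 + 3*q) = q*(q + 4)*(q + 3)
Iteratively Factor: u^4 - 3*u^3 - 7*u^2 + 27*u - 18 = (u - 1)*(u^3 - 2*u^2 - 9*u + 18) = (u - 3)*(u - 1)*(u^2 + u - 6) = (u - 3)*(u - 2)*(u - 1)*(u + 3)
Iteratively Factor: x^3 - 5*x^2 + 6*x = (x)*(x^2 - 5*x + 6) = x*(x - 2)*(x - 3)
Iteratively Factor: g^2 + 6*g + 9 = (g + 3)*(g + 3)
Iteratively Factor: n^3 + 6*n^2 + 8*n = (n + 4)*(n^2 + 2*n) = (n + 2)*(n + 4)*(n)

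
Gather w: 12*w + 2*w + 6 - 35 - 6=14*w - 35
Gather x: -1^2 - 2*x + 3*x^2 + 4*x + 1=3*x^2 + 2*x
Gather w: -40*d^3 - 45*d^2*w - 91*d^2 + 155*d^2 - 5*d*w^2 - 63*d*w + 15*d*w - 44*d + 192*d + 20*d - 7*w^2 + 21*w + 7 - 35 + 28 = -40*d^3 + 64*d^2 + 168*d + w^2*(-5*d - 7) + w*(-45*d^2 - 48*d + 21)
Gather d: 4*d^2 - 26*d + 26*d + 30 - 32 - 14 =4*d^2 - 16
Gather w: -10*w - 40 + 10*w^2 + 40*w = 10*w^2 + 30*w - 40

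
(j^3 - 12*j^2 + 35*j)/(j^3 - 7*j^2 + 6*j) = (j^2 - 12*j + 35)/(j^2 - 7*j + 6)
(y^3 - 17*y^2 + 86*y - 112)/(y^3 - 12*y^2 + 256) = (y^2 - 9*y + 14)/(y^2 - 4*y - 32)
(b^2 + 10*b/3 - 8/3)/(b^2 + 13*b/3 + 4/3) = (3*b - 2)/(3*b + 1)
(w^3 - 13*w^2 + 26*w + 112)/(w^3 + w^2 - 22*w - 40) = (w^2 - 15*w + 56)/(w^2 - w - 20)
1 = 1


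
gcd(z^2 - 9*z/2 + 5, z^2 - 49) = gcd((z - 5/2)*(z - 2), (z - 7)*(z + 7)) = 1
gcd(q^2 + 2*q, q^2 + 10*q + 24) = 1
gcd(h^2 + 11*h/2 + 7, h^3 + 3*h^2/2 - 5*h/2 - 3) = h + 2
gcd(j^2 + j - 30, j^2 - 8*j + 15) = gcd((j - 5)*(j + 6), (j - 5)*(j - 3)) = j - 5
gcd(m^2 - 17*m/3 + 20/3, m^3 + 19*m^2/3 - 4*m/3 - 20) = m - 5/3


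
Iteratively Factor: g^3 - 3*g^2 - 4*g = (g + 1)*(g^2 - 4*g) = g*(g + 1)*(g - 4)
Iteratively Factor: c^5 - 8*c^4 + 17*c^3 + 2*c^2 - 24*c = (c - 4)*(c^4 - 4*c^3 + c^2 + 6*c) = (c - 4)*(c + 1)*(c^3 - 5*c^2 + 6*c) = (c - 4)*(c - 3)*(c + 1)*(c^2 - 2*c) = (c - 4)*(c - 3)*(c - 2)*(c + 1)*(c)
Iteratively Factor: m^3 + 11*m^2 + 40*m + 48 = (m + 4)*(m^2 + 7*m + 12) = (m + 4)^2*(m + 3)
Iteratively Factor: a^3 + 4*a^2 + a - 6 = (a - 1)*(a^2 + 5*a + 6) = (a - 1)*(a + 2)*(a + 3)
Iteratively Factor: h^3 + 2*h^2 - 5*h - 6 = (h + 3)*(h^2 - h - 2) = (h + 1)*(h + 3)*(h - 2)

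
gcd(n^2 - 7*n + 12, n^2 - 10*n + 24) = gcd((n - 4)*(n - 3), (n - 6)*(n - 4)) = n - 4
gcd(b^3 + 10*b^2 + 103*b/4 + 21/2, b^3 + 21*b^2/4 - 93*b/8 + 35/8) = 1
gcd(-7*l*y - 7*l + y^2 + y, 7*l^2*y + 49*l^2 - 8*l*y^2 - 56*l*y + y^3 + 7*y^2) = -7*l + y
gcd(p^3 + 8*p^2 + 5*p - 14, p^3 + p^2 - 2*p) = p^2 + p - 2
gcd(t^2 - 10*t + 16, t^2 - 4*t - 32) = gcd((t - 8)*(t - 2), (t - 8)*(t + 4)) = t - 8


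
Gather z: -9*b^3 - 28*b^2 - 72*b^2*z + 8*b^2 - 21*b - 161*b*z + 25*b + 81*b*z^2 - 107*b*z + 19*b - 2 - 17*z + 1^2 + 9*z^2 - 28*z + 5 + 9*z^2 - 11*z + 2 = -9*b^3 - 20*b^2 + 23*b + z^2*(81*b + 18) + z*(-72*b^2 - 268*b - 56) + 6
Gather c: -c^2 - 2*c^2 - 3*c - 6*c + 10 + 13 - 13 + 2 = -3*c^2 - 9*c + 12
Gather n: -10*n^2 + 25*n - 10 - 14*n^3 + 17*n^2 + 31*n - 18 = -14*n^3 + 7*n^2 + 56*n - 28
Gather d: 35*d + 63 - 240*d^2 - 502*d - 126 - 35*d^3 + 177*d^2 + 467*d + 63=-35*d^3 - 63*d^2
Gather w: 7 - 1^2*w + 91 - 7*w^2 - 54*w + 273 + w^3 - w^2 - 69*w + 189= w^3 - 8*w^2 - 124*w + 560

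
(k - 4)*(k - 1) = k^2 - 5*k + 4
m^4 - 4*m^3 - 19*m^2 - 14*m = m*(m - 7)*(m + 1)*(m + 2)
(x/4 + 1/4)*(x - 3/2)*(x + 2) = x^3/4 + 3*x^2/8 - 5*x/8 - 3/4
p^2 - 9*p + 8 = (p - 8)*(p - 1)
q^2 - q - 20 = (q - 5)*(q + 4)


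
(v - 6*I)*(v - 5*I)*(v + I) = v^3 - 10*I*v^2 - 19*v - 30*I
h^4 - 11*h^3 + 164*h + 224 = (h - 8)*(h - 7)*(h + 2)^2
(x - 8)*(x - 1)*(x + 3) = x^3 - 6*x^2 - 19*x + 24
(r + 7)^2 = r^2 + 14*r + 49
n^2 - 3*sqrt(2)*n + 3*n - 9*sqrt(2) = (n + 3)*(n - 3*sqrt(2))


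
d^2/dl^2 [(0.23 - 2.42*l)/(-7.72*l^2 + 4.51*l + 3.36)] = ((25.3796 - 112.0944*l)*(-7.72*l^2 + 4.51*l + 3.36) - (2.42*l - 0.23)*(15.44*l - 4.51)*(30.88*l - 9.02))/(-7.72*l^2 + 4.51*l + 3.36)^3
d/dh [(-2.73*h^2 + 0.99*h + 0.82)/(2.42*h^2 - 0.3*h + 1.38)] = (-1.5768*h^2 - 11.5036*h + 1.6122)/(5.8564*h^4 - 1.452*h^3 + 6.7692*h^2 - 0.828*h + 1.9044)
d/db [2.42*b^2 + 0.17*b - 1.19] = 4.84*b + 0.17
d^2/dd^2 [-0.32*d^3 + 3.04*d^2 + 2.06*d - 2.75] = 6.08 - 1.92*d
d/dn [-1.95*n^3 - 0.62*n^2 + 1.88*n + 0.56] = -5.85*n^2 - 1.24*n + 1.88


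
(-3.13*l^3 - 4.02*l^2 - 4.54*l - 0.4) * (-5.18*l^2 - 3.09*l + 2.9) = 16.2134*l^5 + 30.4953*l^4 + 26.862*l^3 + 4.4426*l^2 - 11.93*l - 1.16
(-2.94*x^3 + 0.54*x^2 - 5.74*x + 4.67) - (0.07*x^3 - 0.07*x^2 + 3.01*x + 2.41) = -3.01*x^3 + 0.61*x^2 - 8.75*x + 2.26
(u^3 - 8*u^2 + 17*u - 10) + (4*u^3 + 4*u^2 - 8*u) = 5*u^3 - 4*u^2 + 9*u - 10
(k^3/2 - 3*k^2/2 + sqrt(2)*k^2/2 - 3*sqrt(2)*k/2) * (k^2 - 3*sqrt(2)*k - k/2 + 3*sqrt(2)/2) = k^5/2 - 7*k^4/4 - sqrt(2)*k^4 - 9*k^3/4 + 7*sqrt(2)*k^3/2 - 3*sqrt(2)*k^2/2 + 21*k^2/2 - 9*k/2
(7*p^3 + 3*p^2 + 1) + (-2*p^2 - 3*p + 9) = 7*p^3 + p^2 - 3*p + 10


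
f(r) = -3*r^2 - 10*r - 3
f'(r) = -6*r - 10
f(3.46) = -73.51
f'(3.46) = -30.76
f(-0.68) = 2.41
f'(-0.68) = -5.92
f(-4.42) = -17.41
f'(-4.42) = 16.52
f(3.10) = -62.83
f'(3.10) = -28.60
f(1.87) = -32.19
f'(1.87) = -21.22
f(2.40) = -44.28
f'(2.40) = -24.40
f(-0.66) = 2.29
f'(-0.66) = -6.04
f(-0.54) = 1.53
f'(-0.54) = -6.76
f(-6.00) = -51.00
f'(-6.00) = 26.00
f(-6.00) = -51.00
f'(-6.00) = 26.00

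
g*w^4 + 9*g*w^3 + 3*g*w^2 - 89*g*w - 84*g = (w - 3)*(w + 4)*(w + 7)*(g*w + g)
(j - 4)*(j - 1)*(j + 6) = j^3 + j^2 - 26*j + 24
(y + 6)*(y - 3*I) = y^2 + 6*y - 3*I*y - 18*I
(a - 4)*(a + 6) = a^2 + 2*a - 24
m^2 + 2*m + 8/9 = (m + 2/3)*(m + 4/3)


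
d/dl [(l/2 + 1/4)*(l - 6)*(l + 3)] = 3*l^2/2 - 5*l/2 - 39/4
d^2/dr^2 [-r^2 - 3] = -2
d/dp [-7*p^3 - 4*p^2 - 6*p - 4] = -21*p^2 - 8*p - 6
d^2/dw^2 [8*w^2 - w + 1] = 16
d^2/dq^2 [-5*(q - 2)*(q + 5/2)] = -10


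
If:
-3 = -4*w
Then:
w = 3/4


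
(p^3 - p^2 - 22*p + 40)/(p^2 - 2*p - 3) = (-p^3 + p^2 + 22*p - 40)/(-p^2 + 2*p + 3)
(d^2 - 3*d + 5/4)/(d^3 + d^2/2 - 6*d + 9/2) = (4*d^2 - 12*d + 5)/(2*(2*d^3 + d^2 - 12*d + 9))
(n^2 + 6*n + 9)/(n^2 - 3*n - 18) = (n + 3)/(n - 6)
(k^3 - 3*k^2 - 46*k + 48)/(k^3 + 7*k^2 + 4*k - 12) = (k - 8)/(k + 2)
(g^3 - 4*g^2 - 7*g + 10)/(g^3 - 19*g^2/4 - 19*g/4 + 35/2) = 4*(g - 1)/(4*g - 7)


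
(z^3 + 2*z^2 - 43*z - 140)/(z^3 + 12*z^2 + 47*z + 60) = (z - 7)/(z + 3)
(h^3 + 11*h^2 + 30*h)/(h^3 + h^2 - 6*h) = (h^2 + 11*h + 30)/(h^2 + h - 6)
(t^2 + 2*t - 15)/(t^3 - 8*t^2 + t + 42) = (t + 5)/(t^2 - 5*t - 14)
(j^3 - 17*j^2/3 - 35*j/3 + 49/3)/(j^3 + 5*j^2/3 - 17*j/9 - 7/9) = 3*(j - 7)/(3*j + 1)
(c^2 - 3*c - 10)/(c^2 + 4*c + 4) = (c - 5)/(c + 2)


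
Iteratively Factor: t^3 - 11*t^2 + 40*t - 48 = (t - 4)*(t^2 - 7*t + 12) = (t - 4)^2*(t - 3)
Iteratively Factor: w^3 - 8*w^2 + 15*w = (w - 5)*(w^2 - 3*w) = w*(w - 5)*(w - 3)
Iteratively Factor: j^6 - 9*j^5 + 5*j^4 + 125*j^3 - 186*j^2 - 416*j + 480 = (j + 2)*(j^5 - 11*j^4 + 27*j^3 + 71*j^2 - 328*j + 240) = (j - 5)*(j + 2)*(j^4 - 6*j^3 - 3*j^2 + 56*j - 48) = (j - 5)*(j + 2)*(j + 3)*(j^3 - 9*j^2 + 24*j - 16) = (j - 5)*(j - 4)*(j + 2)*(j + 3)*(j^2 - 5*j + 4) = (j - 5)*(j - 4)^2*(j + 2)*(j + 3)*(j - 1)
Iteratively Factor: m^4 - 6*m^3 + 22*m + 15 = (m + 1)*(m^3 - 7*m^2 + 7*m + 15) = (m - 3)*(m + 1)*(m^2 - 4*m - 5) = (m - 5)*(m - 3)*(m + 1)*(m + 1)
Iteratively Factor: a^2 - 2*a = (a)*(a - 2)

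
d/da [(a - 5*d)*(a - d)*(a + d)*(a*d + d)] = d*(4*a^3 - 15*a^2*d + 3*a^2 - 2*a*d^2 - 10*a*d + 5*d^3 - d^2)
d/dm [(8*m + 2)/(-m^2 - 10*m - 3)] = 4*(2*m^2 + m - 1)/(m^4 + 20*m^3 + 106*m^2 + 60*m + 9)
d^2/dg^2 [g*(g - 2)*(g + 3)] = 6*g + 2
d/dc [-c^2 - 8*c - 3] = -2*c - 8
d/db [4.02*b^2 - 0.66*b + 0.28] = 8.04*b - 0.66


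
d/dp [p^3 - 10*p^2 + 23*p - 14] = 3*p^2 - 20*p + 23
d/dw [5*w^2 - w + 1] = 10*w - 1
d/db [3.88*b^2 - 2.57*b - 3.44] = 7.76*b - 2.57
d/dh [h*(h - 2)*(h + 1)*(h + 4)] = 4*h^3 + 9*h^2 - 12*h - 8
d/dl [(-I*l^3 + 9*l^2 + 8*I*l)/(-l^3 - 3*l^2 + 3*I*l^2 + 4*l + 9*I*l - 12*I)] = (l^4*(12 + 3*I) + l^3*(18 + 8*I) + l^2*(24 + 105*I) - 216*I*l + 96)/(l^6 + l^5*(6 - 6*I) + l^4*(-8 - 36*I) + l^3*(-78 - 6*I) + l^2*(7 + 144*I) + l*(216 - 96*I) - 144)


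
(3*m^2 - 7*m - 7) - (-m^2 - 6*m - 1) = 4*m^2 - m - 6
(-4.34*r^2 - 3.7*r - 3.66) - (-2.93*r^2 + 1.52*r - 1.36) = -1.41*r^2 - 5.22*r - 2.3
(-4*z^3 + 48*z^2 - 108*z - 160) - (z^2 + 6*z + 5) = -4*z^3 + 47*z^2 - 114*z - 165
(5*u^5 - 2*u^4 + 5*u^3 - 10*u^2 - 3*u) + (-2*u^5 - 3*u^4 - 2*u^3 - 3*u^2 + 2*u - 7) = 3*u^5 - 5*u^4 + 3*u^3 - 13*u^2 - u - 7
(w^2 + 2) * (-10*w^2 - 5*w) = -10*w^4 - 5*w^3 - 20*w^2 - 10*w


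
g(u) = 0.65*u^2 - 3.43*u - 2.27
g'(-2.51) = -6.69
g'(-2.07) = -6.12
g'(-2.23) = -6.33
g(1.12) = -5.30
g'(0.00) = -3.43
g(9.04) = 19.84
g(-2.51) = 10.43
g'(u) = 1.3*u - 3.43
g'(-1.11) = -4.87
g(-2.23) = 8.61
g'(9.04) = 8.32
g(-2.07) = 7.62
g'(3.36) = 0.94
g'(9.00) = 8.27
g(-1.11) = 2.34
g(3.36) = -6.46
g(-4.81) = 29.27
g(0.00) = -2.27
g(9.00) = 19.51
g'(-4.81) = -9.68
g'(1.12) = -1.97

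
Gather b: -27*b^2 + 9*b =-27*b^2 + 9*b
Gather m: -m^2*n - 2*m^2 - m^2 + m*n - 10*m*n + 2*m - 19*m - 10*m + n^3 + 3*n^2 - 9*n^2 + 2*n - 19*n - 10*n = m^2*(-n - 3) + m*(-9*n - 27) + n^3 - 6*n^2 - 27*n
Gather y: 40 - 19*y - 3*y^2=-3*y^2 - 19*y + 40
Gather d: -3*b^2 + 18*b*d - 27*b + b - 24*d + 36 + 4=-3*b^2 - 26*b + d*(18*b - 24) + 40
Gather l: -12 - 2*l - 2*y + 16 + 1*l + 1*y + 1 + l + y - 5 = 0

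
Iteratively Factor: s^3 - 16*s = (s - 4)*(s^2 + 4*s) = s*(s - 4)*(s + 4)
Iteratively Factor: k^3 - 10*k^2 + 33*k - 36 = (k - 3)*(k^2 - 7*k + 12) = (k - 3)^2*(k - 4)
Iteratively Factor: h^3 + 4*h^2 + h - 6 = (h + 2)*(h^2 + 2*h - 3) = (h - 1)*(h + 2)*(h + 3)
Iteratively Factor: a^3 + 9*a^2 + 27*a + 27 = (a + 3)*(a^2 + 6*a + 9) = (a + 3)^2*(a + 3)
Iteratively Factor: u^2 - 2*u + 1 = (u - 1)*(u - 1)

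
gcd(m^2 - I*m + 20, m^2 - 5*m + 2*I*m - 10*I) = 1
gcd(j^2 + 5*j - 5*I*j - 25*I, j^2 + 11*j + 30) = j + 5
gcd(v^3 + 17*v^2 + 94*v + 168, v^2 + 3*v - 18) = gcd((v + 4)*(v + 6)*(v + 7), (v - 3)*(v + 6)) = v + 6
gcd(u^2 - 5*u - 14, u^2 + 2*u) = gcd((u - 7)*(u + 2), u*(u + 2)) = u + 2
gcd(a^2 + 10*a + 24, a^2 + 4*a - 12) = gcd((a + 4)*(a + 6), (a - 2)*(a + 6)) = a + 6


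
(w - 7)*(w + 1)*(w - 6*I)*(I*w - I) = I*w^4 + 6*w^3 - 7*I*w^3 - 42*w^2 - I*w^2 - 6*w + 7*I*w + 42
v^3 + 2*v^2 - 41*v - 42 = (v - 6)*(v + 1)*(v + 7)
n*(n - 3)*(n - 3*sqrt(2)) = n^3 - 3*sqrt(2)*n^2 - 3*n^2 + 9*sqrt(2)*n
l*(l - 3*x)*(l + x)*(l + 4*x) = l^4 + 2*l^3*x - 11*l^2*x^2 - 12*l*x^3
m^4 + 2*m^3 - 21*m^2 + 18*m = m*(m - 3)*(m - 1)*(m + 6)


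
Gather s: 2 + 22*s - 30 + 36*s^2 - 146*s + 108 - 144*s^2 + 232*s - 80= -108*s^2 + 108*s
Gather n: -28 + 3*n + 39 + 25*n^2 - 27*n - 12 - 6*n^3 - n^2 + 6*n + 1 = -6*n^3 + 24*n^2 - 18*n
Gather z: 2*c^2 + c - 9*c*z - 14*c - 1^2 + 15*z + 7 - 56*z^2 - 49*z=2*c^2 - 13*c - 56*z^2 + z*(-9*c - 34) + 6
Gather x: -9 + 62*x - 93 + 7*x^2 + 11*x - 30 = 7*x^2 + 73*x - 132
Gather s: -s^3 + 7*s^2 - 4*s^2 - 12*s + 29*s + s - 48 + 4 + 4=-s^3 + 3*s^2 + 18*s - 40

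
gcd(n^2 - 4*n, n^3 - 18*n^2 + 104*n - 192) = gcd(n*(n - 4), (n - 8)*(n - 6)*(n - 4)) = n - 4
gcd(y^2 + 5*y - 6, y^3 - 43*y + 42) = y - 1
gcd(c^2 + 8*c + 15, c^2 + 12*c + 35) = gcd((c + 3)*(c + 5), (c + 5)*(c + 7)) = c + 5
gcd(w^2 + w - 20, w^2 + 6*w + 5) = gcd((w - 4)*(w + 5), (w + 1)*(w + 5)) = w + 5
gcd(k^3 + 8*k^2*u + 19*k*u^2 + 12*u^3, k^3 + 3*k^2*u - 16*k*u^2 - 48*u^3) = k^2 + 7*k*u + 12*u^2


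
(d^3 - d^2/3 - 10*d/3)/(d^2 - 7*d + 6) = d*(3*d^2 - d - 10)/(3*(d^2 - 7*d + 6))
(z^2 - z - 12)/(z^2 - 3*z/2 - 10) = 2*(z + 3)/(2*z + 5)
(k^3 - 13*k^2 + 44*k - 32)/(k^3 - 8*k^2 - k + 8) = (k - 4)/(k + 1)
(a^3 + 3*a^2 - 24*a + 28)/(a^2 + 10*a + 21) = (a^2 - 4*a + 4)/(a + 3)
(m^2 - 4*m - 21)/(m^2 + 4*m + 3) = (m - 7)/(m + 1)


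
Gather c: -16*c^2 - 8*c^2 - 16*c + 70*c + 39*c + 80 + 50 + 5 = -24*c^2 + 93*c + 135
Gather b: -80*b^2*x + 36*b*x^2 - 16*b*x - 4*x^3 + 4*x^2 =-80*b^2*x + b*(36*x^2 - 16*x) - 4*x^3 + 4*x^2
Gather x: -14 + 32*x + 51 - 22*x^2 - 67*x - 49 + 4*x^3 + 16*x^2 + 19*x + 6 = 4*x^3 - 6*x^2 - 16*x - 6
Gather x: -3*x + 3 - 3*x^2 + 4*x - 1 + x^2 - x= 2 - 2*x^2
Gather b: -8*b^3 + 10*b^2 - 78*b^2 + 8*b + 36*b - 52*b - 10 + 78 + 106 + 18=-8*b^3 - 68*b^2 - 8*b + 192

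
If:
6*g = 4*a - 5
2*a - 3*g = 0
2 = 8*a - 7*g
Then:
No Solution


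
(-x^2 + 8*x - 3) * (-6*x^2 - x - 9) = 6*x^4 - 47*x^3 + 19*x^2 - 69*x + 27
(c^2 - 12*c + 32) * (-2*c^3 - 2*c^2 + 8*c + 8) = -2*c^5 + 22*c^4 - 32*c^3 - 152*c^2 + 160*c + 256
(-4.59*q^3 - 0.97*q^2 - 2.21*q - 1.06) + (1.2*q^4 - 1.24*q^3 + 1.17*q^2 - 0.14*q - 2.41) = 1.2*q^4 - 5.83*q^3 + 0.2*q^2 - 2.35*q - 3.47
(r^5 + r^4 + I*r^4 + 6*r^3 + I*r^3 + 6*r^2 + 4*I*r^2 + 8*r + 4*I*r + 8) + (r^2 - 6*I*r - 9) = r^5 + r^4 + I*r^4 + 6*r^3 + I*r^3 + 7*r^2 + 4*I*r^2 + 8*r - 2*I*r - 1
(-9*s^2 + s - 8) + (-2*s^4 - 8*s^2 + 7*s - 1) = -2*s^4 - 17*s^2 + 8*s - 9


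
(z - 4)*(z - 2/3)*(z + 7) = z^3 + 7*z^2/3 - 30*z + 56/3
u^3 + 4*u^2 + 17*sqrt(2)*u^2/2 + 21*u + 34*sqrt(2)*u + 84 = (u + 4)*(u + 3*sqrt(2)/2)*(u + 7*sqrt(2))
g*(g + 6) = g^2 + 6*g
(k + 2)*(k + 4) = k^2 + 6*k + 8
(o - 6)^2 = o^2 - 12*o + 36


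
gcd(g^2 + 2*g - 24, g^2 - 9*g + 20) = g - 4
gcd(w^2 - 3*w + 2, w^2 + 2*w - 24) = 1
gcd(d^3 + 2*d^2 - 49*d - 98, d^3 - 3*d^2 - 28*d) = d - 7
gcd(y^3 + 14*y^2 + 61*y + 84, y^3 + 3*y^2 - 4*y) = y + 4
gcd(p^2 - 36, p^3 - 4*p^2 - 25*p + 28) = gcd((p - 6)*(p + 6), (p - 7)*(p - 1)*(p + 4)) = 1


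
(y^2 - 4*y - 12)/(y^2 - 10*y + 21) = (y^2 - 4*y - 12)/(y^2 - 10*y + 21)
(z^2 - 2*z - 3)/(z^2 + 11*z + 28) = (z^2 - 2*z - 3)/(z^2 + 11*z + 28)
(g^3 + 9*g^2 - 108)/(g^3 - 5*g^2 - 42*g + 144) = (g + 6)/(g - 8)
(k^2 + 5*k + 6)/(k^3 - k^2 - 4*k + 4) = (k + 3)/(k^2 - 3*k + 2)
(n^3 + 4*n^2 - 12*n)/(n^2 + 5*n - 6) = n*(n - 2)/(n - 1)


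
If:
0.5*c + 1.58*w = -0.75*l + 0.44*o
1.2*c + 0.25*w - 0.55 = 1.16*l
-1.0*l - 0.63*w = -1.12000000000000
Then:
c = 1.541 - 0.817333333333333*w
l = 1.12 - 0.63*w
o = 1.58825757575758*w + 3.66022727272727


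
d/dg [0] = 0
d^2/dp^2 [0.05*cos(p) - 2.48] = -0.05*cos(p)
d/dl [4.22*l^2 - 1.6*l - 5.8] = 8.44*l - 1.6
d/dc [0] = 0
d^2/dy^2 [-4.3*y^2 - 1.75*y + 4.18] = -8.60000000000000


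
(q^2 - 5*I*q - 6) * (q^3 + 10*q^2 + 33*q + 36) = q^5 + 10*q^4 - 5*I*q^4 + 27*q^3 - 50*I*q^3 - 24*q^2 - 165*I*q^2 - 198*q - 180*I*q - 216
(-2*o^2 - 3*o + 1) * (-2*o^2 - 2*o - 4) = 4*o^4 + 10*o^3 + 12*o^2 + 10*o - 4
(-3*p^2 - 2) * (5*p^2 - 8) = -15*p^4 + 14*p^2 + 16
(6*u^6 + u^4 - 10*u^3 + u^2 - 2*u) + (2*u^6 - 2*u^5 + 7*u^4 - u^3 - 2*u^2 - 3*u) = 8*u^6 - 2*u^5 + 8*u^4 - 11*u^3 - u^2 - 5*u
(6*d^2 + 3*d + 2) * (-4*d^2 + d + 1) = -24*d^4 - 6*d^3 + d^2 + 5*d + 2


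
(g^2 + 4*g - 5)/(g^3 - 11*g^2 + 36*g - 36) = (g^2 + 4*g - 5)/(g^3 - 11*g^2 + 36*g - 36)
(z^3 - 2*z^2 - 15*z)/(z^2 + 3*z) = z - 5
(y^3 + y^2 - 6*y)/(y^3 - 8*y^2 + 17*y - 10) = y*(y + 3)/(y^2 - 6*y + 5)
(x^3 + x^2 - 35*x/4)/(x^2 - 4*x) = (x^2 + x - 35/4)/(x - 4)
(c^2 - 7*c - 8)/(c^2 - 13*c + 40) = (c + 1)/(c - 5)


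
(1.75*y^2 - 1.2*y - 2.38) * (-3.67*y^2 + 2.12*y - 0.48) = -6.4225*y^4 + 8.114*y^3 + 5.3506*y^2 - 4.4696*y + 1.1424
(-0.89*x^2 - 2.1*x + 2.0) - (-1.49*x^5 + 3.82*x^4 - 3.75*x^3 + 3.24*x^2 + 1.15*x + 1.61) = 1.49*x^5 - 3.82*x^4 + 3.75*x^3 - 4.13*x^2 - 3.25*x + 0.39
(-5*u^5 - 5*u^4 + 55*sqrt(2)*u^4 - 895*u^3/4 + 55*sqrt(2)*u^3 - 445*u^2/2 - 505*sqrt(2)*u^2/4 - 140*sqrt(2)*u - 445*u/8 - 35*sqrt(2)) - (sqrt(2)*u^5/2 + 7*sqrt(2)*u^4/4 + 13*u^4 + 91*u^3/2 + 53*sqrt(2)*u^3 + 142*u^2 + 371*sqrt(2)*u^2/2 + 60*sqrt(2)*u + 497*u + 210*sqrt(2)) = -5*u^5 - sqrt(2)*u^5/2 - 18*u^4 + 213*sqrt(2)*u^4/4 - 1077*u^3/4 + 2*sqrt(2)*u^3 - 1247*sqrt(2)*u^2/4 - 729*u^2/2 - 4421*u/8 - 200*sqrt(2)*u - 245*sqrt(2)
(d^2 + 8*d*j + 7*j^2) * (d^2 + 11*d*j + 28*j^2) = d^4 + 19*d^3*j + 123*d^2*j^2 + 301*d*j^3 + 196*j^4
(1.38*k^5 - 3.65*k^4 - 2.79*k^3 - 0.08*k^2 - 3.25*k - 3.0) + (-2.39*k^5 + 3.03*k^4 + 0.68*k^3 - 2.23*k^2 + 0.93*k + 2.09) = -1.01*k^5 - 0.62*k^4 - 2.11*k^3 - 2.31*k^2 - 2.32*k - 0.91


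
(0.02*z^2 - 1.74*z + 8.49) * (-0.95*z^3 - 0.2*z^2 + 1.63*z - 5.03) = -0.019*z^5 + 1.649*z^4 - 7.6849*z^3 - 4.6348*z^2 + 22.5909*z - 42.7047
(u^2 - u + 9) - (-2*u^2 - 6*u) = 3*u^2 + 5*u + 9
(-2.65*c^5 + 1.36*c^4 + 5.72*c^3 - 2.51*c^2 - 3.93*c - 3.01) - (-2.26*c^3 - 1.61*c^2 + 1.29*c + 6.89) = -2.65*c^5 + 1.36*c^4 + 7.98*c^3 - 0.9*c^2 - 5.22*c - 9.9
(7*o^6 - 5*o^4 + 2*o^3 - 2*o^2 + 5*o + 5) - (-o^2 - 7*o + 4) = 7*o^6 - 5*o^4 + 2*o^3 - o^2 + 12*o + 1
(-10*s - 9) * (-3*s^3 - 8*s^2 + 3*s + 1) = 30*s^4 + 107*s^3 + 42*s^2 - 37*s - 9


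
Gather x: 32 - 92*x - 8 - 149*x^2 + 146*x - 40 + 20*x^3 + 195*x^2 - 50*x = 20*x^3 + 46*x^2 + 4*x - 16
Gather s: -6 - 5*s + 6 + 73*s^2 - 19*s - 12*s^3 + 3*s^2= -12*s^3 + 76*s^2 - 24*s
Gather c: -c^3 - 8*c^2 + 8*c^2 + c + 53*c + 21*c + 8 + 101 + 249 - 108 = -c^3 + 75*c + 250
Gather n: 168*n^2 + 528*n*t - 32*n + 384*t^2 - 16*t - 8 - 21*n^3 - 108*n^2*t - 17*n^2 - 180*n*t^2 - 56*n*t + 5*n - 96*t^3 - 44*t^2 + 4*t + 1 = -21*n^3 + n^2*(151 - 108*t) + n*(-180*t^2 + 472*t - 27) - 96*t^3 + 340*t^2 - 12*t - 7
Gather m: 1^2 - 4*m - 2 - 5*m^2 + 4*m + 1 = -5*m^2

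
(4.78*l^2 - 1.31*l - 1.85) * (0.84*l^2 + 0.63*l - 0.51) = 4.0152*l^4 + 1.911*l^3 - 4.8171*l^2 - 0.4974*l + 0.9435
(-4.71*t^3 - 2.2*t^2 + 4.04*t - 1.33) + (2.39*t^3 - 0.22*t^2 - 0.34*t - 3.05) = -2.32*t^3 - 2.42*t^2 + 3.7*t - 4.38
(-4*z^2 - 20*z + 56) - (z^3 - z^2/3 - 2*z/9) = -z^3 - 11*z^2/3 - 178*z/9 + 56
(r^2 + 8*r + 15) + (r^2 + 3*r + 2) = 2*r^2 + 11*r + 17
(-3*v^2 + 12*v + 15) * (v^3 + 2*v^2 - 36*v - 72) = -3*v^5 + 6*v^4 + 147*v^3 - 186*v^2 - 1404*v - 1080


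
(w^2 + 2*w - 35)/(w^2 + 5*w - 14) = (w - 5)/(w - 2)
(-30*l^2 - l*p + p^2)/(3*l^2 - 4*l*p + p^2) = (-30*l^2 - l*p + p^2)/(3*l^2 - 4*l*p + p^2)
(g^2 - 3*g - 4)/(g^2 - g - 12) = (g + 1)/(g + 3)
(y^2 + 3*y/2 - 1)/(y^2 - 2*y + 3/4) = 2*(y + 2)/(2*y - 3)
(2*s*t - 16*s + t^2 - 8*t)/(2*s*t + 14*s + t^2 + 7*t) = (t - 8)/(t + 7)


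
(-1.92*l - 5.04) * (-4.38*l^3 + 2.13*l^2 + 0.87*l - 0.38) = 8.4096*l^4 + 17.9856*l^3 - 12.4056*l^2 - 3.6552*l + 1.9152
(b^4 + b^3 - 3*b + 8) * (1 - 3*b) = -3*b^5 - 2*b^4 + b^3 + 9*b^2 - 27*b + 8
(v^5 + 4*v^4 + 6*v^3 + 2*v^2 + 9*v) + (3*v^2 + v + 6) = v^5 + 4*v^4 + 6*v^3 + 5*v^2 + 10*v + 6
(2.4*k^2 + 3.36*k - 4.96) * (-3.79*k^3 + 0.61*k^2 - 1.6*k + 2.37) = -9.096*k^5 - 11.2704*k^4 + 17.008*k^3 - 2.7136*k^2 + 15.8992*k - 11.7552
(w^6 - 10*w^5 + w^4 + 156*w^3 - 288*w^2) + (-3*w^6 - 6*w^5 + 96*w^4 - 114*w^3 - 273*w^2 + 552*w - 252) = -2*w^6 - 16*w^5 + 97*w^4 + 42*w^3 - 561*w^2 + 552*w - 252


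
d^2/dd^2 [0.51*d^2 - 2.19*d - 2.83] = 1.02000000000000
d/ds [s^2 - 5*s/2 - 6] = 2*s - 5/2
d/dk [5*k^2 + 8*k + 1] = 10*k + 8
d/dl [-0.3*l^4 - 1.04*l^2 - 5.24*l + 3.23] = -1.2*l^3 - 2.08*l - 5.24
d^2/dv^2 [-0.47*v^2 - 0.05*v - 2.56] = -0.940000000000000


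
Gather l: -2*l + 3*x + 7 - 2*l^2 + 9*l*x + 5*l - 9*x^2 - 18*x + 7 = -2*l^2 + l*(9*x + 3) - 9*x^2 - 15*x + 14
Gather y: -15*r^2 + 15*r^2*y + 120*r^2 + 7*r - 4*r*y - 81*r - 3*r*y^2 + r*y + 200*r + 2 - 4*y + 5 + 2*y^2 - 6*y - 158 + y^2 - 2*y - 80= 105*r^2 + 126*r + y^2*(3 - 3*r) + y*(15*r^2 - 3*r - 12) - 231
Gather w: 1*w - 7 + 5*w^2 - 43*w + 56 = 5*w^2 - 42*w + 49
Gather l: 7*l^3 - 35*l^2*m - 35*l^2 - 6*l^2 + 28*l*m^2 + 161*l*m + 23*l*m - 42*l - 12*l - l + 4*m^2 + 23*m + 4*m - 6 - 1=7*l^3 + l^2*(-35*m - 41) + l*(28*m^2 + 184*m - 55) + 4*m^2 + 27*m - 7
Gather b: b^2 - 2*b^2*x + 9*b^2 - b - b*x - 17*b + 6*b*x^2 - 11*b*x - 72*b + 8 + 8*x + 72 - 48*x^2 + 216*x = b^2*(10 - 2*x) + b*(6*x^2 - 12*x - 90) - 48*x^2 + 224*x + 80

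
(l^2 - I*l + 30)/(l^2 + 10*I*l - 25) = (l - 6*I)/(l + 5*I)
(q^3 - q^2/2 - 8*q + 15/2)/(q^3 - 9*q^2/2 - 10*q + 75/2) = (q - 1)/(q - 5)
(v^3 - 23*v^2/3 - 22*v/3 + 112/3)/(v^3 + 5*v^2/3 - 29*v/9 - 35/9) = 3*(v^2 - 10*v + 16)/(3*v^2 - 2*v - 5)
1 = 1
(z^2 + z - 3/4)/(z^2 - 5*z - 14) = (-z^2 - z + 3/4)/(-z^2 + 5*z + 14)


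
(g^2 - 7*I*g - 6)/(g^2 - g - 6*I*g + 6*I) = (g - I)/(g - 1)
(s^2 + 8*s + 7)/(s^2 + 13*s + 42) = (s + 1)/(s + 6)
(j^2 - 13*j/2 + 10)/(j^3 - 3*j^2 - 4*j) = (j - 5/2)/(j*(j + 1))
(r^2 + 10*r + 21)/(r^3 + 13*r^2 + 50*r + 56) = (r + 3)/(r^2 + 6*r + 8)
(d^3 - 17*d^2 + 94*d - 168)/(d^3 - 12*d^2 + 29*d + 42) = (d - 4)/(d + 1)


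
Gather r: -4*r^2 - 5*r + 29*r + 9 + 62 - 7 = -4*r^2 + 24*r + 64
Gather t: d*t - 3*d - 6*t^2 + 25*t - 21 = -3*d - 6*t^2 + t*(d + 25) - 21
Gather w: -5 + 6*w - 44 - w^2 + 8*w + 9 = -w^2 + 14*w - 40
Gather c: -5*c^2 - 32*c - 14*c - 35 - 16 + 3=-5*c^2 - 46*c - 48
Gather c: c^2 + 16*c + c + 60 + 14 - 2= c^2 + 17*c + 72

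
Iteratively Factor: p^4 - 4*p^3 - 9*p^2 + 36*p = (p - 4)*(p^3 - 9*p) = (p - 4)*(p - 3)*(p^2 + 3*p) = p*(p - 4)*(p - 3)*(p + 3)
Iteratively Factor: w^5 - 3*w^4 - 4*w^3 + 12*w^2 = (w - 2)*(w^4 - w^3 - 6*w^2) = (w - 2)*(w + 2)*(w^3 - 3*w^2) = (w - 3)*(w - 2)*(w + 2)*(w^2) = w*(w - 3)*(w - 2)*(w + 2)*(w)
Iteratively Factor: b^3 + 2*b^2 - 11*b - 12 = (b + 4)*(b^2 - 2*b - 3) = (b + 1)*(b + 4)*(b - 3)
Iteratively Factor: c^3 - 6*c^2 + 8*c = (c - 4)*(c^2 - 2*c) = c*(c - 4)*(c - 2)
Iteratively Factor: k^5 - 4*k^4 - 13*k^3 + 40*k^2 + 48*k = (k - 4)*(k^4 - 13*k^2 - 12*k) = (k - 4)^2*(k^3 + 4*k^2 + 3*k) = (k - 4)^2*(k + 1)*(k^2 + 3*k) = (k - 4)^2*(k + 1)*(k + 3)*(k)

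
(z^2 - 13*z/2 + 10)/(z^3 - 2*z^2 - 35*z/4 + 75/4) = 2*(z - 4)/(2*z^2 + z - 15)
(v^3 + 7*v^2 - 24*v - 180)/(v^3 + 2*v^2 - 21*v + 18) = (v^2 + v - 30)/(v^2 - 4*v + 3)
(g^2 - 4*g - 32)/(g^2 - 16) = (g - 8)/(g - 4)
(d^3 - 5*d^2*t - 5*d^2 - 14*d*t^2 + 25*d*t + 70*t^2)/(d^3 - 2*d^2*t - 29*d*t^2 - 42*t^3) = (d - 5)/(d + 3*t)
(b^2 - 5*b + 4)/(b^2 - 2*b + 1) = (b - 4)/(b - 1)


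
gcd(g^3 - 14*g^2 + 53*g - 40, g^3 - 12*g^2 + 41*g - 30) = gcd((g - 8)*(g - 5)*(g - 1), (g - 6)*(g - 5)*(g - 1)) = g^2 - 6*g + 5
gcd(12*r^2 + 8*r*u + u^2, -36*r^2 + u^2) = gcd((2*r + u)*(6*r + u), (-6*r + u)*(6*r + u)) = 6*r + u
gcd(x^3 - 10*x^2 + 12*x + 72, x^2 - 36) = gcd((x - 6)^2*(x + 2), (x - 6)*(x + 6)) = x - 6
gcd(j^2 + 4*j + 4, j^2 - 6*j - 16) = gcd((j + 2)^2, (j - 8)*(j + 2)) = j + 2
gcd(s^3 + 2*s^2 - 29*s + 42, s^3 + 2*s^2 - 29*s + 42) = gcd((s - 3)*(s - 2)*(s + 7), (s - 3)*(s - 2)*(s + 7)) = s^3 + 2*s^2 - 29*s + 42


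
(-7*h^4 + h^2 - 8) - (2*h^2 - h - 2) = -7*h^4 - h^2 + h - 6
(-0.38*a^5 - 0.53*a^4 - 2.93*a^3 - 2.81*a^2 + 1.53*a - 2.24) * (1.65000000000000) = -0.627*a^5 - 0.8745*a^4 - 4.8345*a^3 - 4.6365*a^2 + 2.5245*a - 3.696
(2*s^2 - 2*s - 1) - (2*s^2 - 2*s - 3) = 2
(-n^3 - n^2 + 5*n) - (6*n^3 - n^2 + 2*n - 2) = -7*n^3 + 3*n + 2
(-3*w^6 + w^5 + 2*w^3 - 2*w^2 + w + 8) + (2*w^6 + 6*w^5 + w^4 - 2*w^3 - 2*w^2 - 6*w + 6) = -w^6 + 7*w^5 + w^4 - 4*w^2 - 5*w + 14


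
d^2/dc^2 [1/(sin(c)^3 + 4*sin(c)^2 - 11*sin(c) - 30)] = (-9*sin(c)^6 - 44*sin(c)^5 - 30*sin(c)^4 - 74*sin(c)^3 - 571*sin(c)^2 + 246*sin(c) + 482)/(sin(c)^3 + 4*sin(c)^2 - 11*sin(c) - 30)^3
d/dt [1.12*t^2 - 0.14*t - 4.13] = 2.24*t - 0.14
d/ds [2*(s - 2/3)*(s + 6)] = 4*s + 32/3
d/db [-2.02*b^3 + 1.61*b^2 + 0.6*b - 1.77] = -6.06*b^2 + 3.22*b + 0.6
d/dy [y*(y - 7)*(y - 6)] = 3*y^2 - 26*y + 42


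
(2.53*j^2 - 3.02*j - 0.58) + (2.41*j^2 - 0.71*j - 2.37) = 4.94*j^2 - 3.73*j - 2.95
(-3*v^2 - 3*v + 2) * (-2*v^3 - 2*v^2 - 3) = 6*v^5 + 12*v^4 + 2*v^3 + 5*v^2 + 9*v - 6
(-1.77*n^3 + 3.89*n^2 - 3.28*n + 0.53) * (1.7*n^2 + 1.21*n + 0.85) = -3.009*n^5 + 4.4713*n^4 - 2.3736*n^3 + 0.238700000000001*n^2 - 2.1467*n + 0.4505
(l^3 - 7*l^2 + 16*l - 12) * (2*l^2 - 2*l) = 2*l^5 - 16*l^4 + 46*l^3 - 56*l^2 + 24*l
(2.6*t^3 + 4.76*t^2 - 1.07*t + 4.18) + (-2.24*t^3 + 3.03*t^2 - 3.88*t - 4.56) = 0.36*t^3 + 7.79*t^2 - 4.95*t - 0.38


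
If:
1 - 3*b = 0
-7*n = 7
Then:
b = 1/3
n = -1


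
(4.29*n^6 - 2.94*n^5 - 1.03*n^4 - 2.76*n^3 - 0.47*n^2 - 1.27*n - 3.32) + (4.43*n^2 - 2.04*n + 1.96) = 4.29*n^6 - 2.94*n^5 - 1.03*n^4 - 2.76*n^3 + 3.96*n^2 - 3.31*n - 1.36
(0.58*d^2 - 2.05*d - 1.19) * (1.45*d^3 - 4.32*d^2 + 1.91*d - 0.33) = 0.841*d^5 - 5.4781*d^4 + 8.2383*d^3 + 1.0339*d^2 - 1.5964*d + 0.3927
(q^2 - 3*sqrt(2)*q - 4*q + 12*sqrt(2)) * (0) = 0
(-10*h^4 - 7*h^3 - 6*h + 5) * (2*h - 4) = -20*h^5 + 26*h^4 + 28*h^3 - 12*h^2 + 34*h - 20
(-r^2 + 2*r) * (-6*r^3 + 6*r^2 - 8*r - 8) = 6*r^5 - 18*r^4 + 20*r^3 - 8*r^2 - 16*r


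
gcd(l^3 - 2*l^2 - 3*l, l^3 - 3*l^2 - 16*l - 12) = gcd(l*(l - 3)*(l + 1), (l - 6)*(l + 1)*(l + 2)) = l + 1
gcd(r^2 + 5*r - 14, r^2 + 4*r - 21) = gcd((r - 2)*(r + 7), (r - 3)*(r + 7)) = r + 7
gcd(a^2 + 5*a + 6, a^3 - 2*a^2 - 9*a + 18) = a + 3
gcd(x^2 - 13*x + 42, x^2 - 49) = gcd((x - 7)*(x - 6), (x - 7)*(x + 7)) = x - 7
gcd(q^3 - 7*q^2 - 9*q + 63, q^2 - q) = 1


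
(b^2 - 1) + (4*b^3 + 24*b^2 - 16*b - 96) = 4*b^3 + 25*b^2 - 16*b - 97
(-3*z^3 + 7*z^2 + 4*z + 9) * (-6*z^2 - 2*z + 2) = 18*z^5 - 36*z^4 - 44*z^3 - 48*z^2 - 10*z + 18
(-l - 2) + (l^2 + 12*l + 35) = l^2 + 11*l + 33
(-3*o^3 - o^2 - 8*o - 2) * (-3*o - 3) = 9*o^4 + 12*o^3 + 27*o^2 + 30*o + 6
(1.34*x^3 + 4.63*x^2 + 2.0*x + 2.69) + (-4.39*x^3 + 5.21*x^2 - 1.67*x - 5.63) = -3.05*x^3 + 9.84*x^2 + 0.33*x - 2.94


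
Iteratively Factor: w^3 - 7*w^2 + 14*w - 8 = (w - 2)*(w^2 - 5*w + 4) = (w - 4)*(w - 2)*(w - 1)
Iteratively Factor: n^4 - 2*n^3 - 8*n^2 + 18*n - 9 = (n - 1)*(n^3 - n^2 - 9*n + 9) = (n - 1)*(n + 3)*(n^2 - 4*n + 3) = (n - 3)*(n - 1)*(n + 3)*(n - 1)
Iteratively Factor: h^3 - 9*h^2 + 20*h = (h - 4)*(h^2 - 5*h) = h*(h - 4)*(h - 5)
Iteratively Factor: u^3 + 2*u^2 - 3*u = (u + 3)*(u^2 - u) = (u - 1)*(u + 3)*(u)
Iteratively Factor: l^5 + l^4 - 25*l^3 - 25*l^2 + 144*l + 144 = (l + 4)*(l^4 - 3*l^3 - 13*l^2 + 27*l + 36) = (l + 1)*(l + 4)*(l^3 - 4*l^2 - 9*l + 36) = (l + 1)*(l + 3)*(l + 4)*(l^2 - 7*l + 12) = (l - 3)*(l + 1)*(l + 3)*(l + 4)*(l - 4)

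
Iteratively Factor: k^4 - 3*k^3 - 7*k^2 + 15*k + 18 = (k + 1)*(k^3 - 4*k^2 - 3*k + 18) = (k - 3)*(k + 1)*(k^2 - k - 6) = (k - 3)*(k + 1)*(k + 2)*(k - 3)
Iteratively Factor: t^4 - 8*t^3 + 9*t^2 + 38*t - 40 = (t - 4)*(t^3 - 4*t^2 - 7*t + 10) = (t - 4)*(t - 1)*(t^2 - 3*t - 10) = (t - 5)*(t - 4)*(t - 1)*(t + 2)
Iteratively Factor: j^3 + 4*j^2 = (j)*(j^2 + 4*j) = j*(j + 4)*(j)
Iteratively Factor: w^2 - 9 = (w + 3)*(w - 3)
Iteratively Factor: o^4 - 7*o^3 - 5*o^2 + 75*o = (o + 3)*(o^3 - 10*o^2 + 25*o) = o*(o + 3)*(o^2 - 10*o + 25) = o*(o - 5)*(o + 3)*(o - 5)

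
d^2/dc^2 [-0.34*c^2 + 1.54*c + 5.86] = -0.680000000000000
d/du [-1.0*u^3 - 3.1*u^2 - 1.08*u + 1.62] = -3.0*u^2 - 6.2*u - 1.08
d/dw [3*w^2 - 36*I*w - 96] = 6*w - 36*I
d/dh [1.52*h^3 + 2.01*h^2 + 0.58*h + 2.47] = 4.56*h^2 + 4.02*h + 0.58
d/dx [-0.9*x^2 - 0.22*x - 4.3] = -1.8*x - 0.22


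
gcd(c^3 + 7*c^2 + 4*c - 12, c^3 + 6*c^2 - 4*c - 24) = c^2 + 8*c + 12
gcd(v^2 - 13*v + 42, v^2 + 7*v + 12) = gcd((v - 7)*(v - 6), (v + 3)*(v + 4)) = 1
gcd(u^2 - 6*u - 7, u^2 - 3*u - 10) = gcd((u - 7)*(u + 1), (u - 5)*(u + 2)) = 1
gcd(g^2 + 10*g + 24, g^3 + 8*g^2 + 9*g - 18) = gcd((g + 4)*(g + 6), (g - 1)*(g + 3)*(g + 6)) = g + 6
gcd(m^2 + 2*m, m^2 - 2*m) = m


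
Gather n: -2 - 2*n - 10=-2*n - 12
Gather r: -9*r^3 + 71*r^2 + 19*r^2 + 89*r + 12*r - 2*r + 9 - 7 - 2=-9*r^3 + 90*r^2 + 99*r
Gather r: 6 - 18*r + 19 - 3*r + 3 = 28 - 21*r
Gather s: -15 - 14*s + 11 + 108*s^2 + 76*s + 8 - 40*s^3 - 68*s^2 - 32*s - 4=-40*s^3 + 40*s^2 + 30*s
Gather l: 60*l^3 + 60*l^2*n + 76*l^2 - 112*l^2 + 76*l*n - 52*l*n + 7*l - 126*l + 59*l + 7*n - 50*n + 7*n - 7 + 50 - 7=60*l^3 + l^2*(60*n - 36) + l*(24*n - 60) - 36*n + 36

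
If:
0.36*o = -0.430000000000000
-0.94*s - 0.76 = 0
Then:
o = -1.19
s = -0.81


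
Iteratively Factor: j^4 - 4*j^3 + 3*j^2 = (j - 3)*(j^3 - j^2) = j*(j - 3)*(j^2 - j) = j*(j - 3)*(j - 1)*(j)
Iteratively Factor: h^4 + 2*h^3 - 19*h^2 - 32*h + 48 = (h - 4)*(h^3 + 6*h^2 + 5*h - 12) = (h - 4)*(h + 3)*(h^2 + 3*h - 4) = (h - 4)*(h - 1)*(h + 3)*(h + 4)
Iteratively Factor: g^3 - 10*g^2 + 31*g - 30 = (g - 2)*(g^2 - 8*g + 15) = (g - 5)*(g - 2)*(g - 3)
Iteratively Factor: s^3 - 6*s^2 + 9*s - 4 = (s - 4)*(s^2 - 2*s + 1) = (s - 4)*(s - 1)*(s - 1)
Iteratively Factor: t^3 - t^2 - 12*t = (t)*(t^2 - t - 12) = t*(t + 3)*(t - 4)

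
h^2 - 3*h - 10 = (h - 5)*(h + 2)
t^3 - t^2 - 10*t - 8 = (t - 4)*(t + 1)*(t + 2)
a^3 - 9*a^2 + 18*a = a*(a - 6)*(a - 3)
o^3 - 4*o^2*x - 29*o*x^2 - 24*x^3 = (o - 8*x)*(o + x)*(o + 3*x)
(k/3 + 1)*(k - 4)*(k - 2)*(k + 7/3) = k^4/3 - 2*k^3/9 - 17*k^2/3 + 2*k/9 + 56/3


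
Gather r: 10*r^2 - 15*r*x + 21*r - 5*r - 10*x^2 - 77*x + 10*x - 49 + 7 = 10*r^2 + r*(16 - 15*x) - 10*x^2 - 67*x - 42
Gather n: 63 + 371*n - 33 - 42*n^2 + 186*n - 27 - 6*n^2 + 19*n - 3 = -48*n^2 + 576*n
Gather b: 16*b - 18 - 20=16*b - 38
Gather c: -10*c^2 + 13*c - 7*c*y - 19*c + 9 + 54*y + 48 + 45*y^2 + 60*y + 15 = -10*c^2 + c*(-7*y - 6) + 45*y^2 + 114*y + 72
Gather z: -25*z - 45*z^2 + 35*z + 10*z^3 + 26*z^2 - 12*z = 10*z^3 - 19*z^2 - 2*z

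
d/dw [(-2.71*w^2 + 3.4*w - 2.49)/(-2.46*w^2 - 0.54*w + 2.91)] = (9.8274*w^2 - 28.023*w + 8.5494)/(6.0516*w^4 + 2.6568*w^3 - 14.0256*w^2 - 3.1428*w + 8.4681)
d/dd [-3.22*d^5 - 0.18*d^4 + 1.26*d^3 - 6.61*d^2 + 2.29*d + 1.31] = -16.1*d^4 - 0.72*d^3 + 3.78*d^2 - 13.22*d + 2.29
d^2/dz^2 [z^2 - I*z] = 2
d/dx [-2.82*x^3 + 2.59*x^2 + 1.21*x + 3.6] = -8.46*x^2 + 5.18*x + 1.21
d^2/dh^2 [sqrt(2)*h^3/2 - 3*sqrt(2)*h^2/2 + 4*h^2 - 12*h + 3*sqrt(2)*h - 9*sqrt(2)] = 3*sqrt(2)*h - 3*sqrt(2) + 8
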